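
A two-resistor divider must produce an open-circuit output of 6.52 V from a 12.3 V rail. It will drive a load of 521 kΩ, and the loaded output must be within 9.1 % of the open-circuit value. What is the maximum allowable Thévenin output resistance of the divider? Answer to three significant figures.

R_th ≤ 52.2 kΩ

Loading drop = R_th/(R_th + R_L) ≤ 0.0910, so R_th ≤ R_L · ε/(1−ε) = 521 kΩ × 0.0910/0.9090 = 52.2 kΩ.
(Any R1, R2 with R2/(R1+R2) = 0.530 and R1‖R2 ≤ 52.2 kΩ will meet the spec.)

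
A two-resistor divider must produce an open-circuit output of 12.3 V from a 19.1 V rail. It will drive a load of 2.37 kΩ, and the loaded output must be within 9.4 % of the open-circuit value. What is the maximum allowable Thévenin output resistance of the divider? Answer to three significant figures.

Loading drop = R_th/(R_th + R_L) ≤ 0.0940, so R_th ≤ R_L · ε/(1−ε) = 2.37 kΩ × 0.0940/0.9060 = 246 Ω.
(Any R1, R2 with R2/(R1+R2) = 0.644 and R1‖R2 ≤ 246 Ω will meet the spec.)

R_th ≤ 246 Ω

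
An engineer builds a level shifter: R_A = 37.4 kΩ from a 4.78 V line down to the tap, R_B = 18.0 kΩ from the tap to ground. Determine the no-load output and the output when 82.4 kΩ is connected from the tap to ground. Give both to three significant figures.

Unloaded: 1.55 V; loaded: 1.35 V

Open-circuit: V = 4.78 × 18.0/(37.4 + 18.0) = 1.55 V.
With the load, R_B becomes R_B‖R_L = 14.77 kΩ, so V = 4.78 × 14.77/52.17 = 1.35 V.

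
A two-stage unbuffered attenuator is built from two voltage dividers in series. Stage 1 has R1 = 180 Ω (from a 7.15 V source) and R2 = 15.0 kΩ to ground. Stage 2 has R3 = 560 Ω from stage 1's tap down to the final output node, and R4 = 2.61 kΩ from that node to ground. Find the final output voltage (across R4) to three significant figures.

Stage 2 presents R3+R4 = 3170 Ω as a load on stage 1's tap.
Stage 1's lower leg becomes R2‖(R3+R4) = 2617 Ω, so V_mid = 7.15 × 2617/2797 = 6.690 V.
Stage 2 is itself unloaded: V_out = V_mid × R4/(R3+R4) = 6.690 × 2610/3170 = 5.51 V.

V_out ≈ 5.51 V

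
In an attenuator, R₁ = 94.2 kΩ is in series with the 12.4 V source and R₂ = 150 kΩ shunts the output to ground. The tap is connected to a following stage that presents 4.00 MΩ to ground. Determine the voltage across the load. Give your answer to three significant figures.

The load sits in parallel with R₂: R₂‖R_L = (150 × 4000) / (150 + 4000) = 144.6 kΩ.
V_out = 12.4 × 144.6 / (94.2 + 144.6) = 12.4 × 144.6/238.8 = 7.51 V.
(Unloaded it would have been 7.62 V.)

V_out ≈ 7.51 V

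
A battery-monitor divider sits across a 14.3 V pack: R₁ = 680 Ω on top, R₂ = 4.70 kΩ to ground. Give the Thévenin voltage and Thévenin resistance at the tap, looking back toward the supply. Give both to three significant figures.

V_th = 12.5 V, R_th = 594 Ω

V_th is the open-circuit tap voltage: 14.3 × 4700/(680 + 4700) = 12.5 V.
With the supply zeroed, R₁ and R₂ appear in parallel from the tap: R_th = R₁‖R₂ = (680 × 4700)/5380 = 594 Ω.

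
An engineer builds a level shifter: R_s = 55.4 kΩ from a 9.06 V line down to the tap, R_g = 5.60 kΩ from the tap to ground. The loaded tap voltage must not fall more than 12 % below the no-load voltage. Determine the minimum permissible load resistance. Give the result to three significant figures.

R_L(min) ≈ 37.3 kΩ

Output resistance R_th = R_s‖R_g = (55.4 × 5.60)/61.00 = 5.086 kΩ.
The fractional drop is R_th/(R_th + R_L); requiring this ≤ 0.120 gives R_L ≥ R_th(1/0.120 − 1) = 5.086 × 7.333 = 37.3 kΩ.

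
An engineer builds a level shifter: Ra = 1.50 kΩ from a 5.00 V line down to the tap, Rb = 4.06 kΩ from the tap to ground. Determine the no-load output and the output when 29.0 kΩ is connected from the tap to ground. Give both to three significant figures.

Open-circuit: V = 5.00 × 4.06/(1.50 + 4.06) = 3.65 V.
With the load, Rb becomes Rb‖R_L = 3.561 kΩ, so V = 5.00 × 3.561/5.061 = 3.52 V.

Unloaded: 3.65 V; loaded: 3.52 V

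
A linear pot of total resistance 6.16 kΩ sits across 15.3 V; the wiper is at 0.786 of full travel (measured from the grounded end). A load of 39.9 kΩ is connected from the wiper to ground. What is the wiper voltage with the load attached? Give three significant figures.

V ≈ 11.7 V

The wiper splits the pot into (1−α)R = 1.318 kΩ above and αR = 4.842 kΩ below.
Lower section ‖ load = 4.318 kΩ.
V_wiper = 15.3 × 4.318/(1.318 + 4.318) = 11.7 V.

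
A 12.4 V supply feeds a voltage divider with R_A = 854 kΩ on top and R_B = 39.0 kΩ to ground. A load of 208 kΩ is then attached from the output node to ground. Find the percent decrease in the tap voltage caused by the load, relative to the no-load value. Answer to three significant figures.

Unloaded V = 12.4 × 39.0/893.0 = 0.5415 V.
Loaded: R_B‖R_L = 32.84 kΩ, giving V = 12.4 × 32.84/886.8 = 0.4592 V.
Drop = (0.5415 − 0.4592) / 0.5415 = 15.2 %.

15.2 %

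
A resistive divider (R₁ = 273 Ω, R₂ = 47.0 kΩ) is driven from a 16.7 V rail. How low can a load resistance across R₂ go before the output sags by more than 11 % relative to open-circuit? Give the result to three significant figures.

R_L(min) ≈ 2.20 kΩ

Output resistance R_th = R₁‖R₂ = (273 × 47000)/47270 = 271.4 Ω.
The fractional drop is R_th/(R_th + R_L); requiring this ≤ 0.110 gives R_L ≥ R_th(1/0.110 − 1) = 271.4 × 8.091 = 2.20 kΩ.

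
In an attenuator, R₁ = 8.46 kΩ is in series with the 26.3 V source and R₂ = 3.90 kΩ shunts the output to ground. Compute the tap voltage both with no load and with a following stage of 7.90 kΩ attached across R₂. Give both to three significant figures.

Open-circuit: V = 26.3 × 3.90/(8.46 + 3.90) = 8.30 V.
With the load, R₂ becomes R₂‖R_L = 2.611 kΩ, so V = 26.3 × 2.611/11.07 = 6.20 V.

Unloaded: 8.30 V; loaded: 6.20 V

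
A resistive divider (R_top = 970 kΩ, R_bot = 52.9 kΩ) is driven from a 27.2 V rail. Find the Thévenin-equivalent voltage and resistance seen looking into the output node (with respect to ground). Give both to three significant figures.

V_th = 1.41 V, R_th = 50.2 kΩ

V_th is the open-circuit tap voltage: 27.2 × 52.9/(970 + 52.9) = 1.41 V.
With the supply zeroed, R_top and R_bot appear in parallel from the tap: R_th = R_top‖R_bot = (970 × 52.9)/1023 = 50.2 kΩ.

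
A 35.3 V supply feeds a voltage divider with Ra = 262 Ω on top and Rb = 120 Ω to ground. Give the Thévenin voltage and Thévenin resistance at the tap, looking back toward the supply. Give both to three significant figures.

V_th = 11.1 V, R_th = 82.3 Ω

V_th is the open-circuit tap voltage: 35.3 × 120/(262 + 120) = 11.1 V.
With the supply zeroed, Ra and Rb appear in parallel from the tap: R_th = Ra‖Rb = (262 × 120)/382.0 = 82.3 Ω.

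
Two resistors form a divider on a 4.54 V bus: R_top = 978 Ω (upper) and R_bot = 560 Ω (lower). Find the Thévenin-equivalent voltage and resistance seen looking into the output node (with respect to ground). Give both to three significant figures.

V_th is the open-circuit tap voltage: 4.54 × 560/(978 + 560) = 1.65 V.
With the supply zeroed, R_top and R_bot appear in parallel from the tap: R_th = R_top‖R_bot = (978 × 560)/1538 = 356 Ω.

V_th = 1.65 V, R_th = 356 Ω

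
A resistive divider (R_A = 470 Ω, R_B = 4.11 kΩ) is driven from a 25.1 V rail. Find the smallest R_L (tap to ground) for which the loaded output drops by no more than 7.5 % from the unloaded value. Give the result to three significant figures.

Output resistance R_th = R_A‖R_B = (470 × 4110)/4580 = 421.8 Ω.
The fractional drop is R_th/(R_th + R_L); requiring this ≤ 0.0750 gives R_L ≥ R_th(1/0.0750 − 1) = 421.8 × 12.33 = 5.20 kΩ.

R_L(min) ≈ 5.20 kΩ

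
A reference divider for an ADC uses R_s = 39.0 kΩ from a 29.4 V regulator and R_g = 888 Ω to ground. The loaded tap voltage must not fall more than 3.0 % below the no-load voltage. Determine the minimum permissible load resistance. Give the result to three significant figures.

Output resistance R_th = R_s‖R_g = (39000 × 888)/39890 = 868.2 Ω.
The fractional drop is R_th/(R_th + R_L); requiring this ≤ 0.0300 gives R_L ≥ R_th(1/0.0300 − 1) = 868.2 × 32.33 = 28.1 kΩ.

R_L(min) ≈ 28.1 kΩ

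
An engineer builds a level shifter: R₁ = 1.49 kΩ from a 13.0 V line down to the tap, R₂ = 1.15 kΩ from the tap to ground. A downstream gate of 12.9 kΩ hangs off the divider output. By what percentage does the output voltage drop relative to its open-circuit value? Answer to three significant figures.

The divider's output (Thévenin) resistance is R₁‖R₂ = 0.6491 kΩ.
Fractional drop under load = R_th/(R_th + R_L) = 0.6491 / (0.6491 + 12.9) = 0.04790.
So the output falls by 4.79 %.

4.79 %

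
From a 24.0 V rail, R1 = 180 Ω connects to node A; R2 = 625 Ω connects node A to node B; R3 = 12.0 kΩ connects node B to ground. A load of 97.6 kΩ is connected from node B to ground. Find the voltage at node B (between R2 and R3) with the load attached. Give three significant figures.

At node B, R3 is in parallel with the load: R3‖R_L = 10690 Ω.
Below node A the resistance is R2 + (R3‖R_L) = 11310 Ω, so V_A = 24.0 × 11310/11490 = 23.62 V.
Then V_B = V_A × (R3‖R_L)/(R2 + R3‖R_L) = 23.62 × 10690/11310 = 22.3 V.

V ≈ 22.3 V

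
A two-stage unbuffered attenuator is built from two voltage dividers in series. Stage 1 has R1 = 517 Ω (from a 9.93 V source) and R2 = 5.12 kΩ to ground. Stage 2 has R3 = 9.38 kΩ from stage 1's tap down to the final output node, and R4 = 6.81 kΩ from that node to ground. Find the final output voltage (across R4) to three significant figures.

Stage 2 presents R3+R4 = 16190 Ω as a load on stage 1's tap.
Stage 1's lower leg becomes R2‖(R3+R4) = 3890 Ω, so V_mid = 9.93 × 3890/4407 = 8.765 V.
Stage 2 is itself unloaded: V_out = V_mid × R4/(R3+R4) = 8.765 × 6810/16190 = 3.69 V.

V_out ≈ 3.69 V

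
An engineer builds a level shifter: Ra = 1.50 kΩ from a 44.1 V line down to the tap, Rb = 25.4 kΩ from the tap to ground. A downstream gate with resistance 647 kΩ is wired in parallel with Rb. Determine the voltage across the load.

V_out ≈ 41.5 V

The load sits in parallel with Rb: Rb‖R_L = (25.4 × 647) / (25.4 + 647) = 24.44 kΩ.
V_out = 44.1 × 24.44 / (1.50 + 24.44) = 44.1 × 24.44/25.94 = 41.5 V.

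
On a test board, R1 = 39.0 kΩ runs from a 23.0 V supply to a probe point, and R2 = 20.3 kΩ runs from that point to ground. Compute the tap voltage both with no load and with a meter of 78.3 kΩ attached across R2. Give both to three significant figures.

Open-circuit: V = 23.0 × 20.3/(39.0 + 20.3) = 7.87 V.
With the load, R2 becomes R2‖R_L = 16.12 kΩ, so V = 23.0 × 16.12/55.12 = 6.73 V.

Unloaded: 7.87 V; loaded: 6.73 V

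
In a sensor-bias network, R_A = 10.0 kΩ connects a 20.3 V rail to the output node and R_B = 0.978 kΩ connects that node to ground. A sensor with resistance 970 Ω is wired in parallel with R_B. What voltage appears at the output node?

V_out ≈ 0.943 V

The load sits in parallel with R_B: R_B‖R_L = (978 × 970) / (978 + 970) = 487.0 Ω.
V_out = 20.3 × 487.0 / (10000 + 487.0) = 20.3 × 487.0/10490 = 0.943 V.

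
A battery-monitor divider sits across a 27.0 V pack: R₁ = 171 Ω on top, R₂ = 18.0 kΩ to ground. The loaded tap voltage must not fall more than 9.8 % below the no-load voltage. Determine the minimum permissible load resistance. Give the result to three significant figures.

Output resistance R_th = R₁‖R₂ = (171 × 18000)/18170 = 169.4 Ω.
The fractional drop is R_th/(R_th + R_L); requiring this ≤ 0.0980 gives R_L ≥ R_th(1/0.0980 − 1) = 169.4 × 9.204 = 1.56 kΩ.

R_L(min) ≈ 1.56 kΩ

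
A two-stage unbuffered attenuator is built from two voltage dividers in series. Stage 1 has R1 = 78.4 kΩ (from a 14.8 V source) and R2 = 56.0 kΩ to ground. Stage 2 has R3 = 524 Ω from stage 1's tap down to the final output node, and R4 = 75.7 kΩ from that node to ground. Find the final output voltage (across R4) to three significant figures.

Stage 2 presents R3+R4 = 76220 Ω as a load on stage 1's tap.
Stage 1's lower leg becomes R2‖(R3+R4) = 32280 Ω, so V_mid = 14.8 × 32280/110700 = 4.317 V.
Stage 2 is itself unloaded: V_out = V_mid × R4/(R3+R4) = 4.317 × 75700/76220 = 4.29 V.

V_out ≈ 4.29 V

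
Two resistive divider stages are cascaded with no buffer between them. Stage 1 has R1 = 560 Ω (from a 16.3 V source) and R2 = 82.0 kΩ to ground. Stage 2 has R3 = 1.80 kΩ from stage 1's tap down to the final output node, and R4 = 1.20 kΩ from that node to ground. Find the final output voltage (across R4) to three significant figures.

Stage 2 presents R3+R4 = 3000 Ω as a load on stage 1's tap.
Stage 1's lower leg becomes R2‖(R3+R4) = 2894 Ω, so V_mid = 16.3 × 2894/3454 = 13.66 V.
Stage 2 is itself unloaded: V_out = V_mid × R4/(R3+R4) = 13.66 × 1200/3000 = 5.46 V.

V_out ≈ 5.46 V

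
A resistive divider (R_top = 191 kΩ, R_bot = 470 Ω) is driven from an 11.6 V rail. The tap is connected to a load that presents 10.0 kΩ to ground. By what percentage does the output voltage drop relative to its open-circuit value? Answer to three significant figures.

The divider's output (Thévenin) resistance is R_top‖R_bot = 468.8 Ω.
Fractional drop under load = R_th/(R_th + R_L) = 468.8 / (468.8 + 10000) = 0.04478.
So the output falls by 4.48 %.

4.48 %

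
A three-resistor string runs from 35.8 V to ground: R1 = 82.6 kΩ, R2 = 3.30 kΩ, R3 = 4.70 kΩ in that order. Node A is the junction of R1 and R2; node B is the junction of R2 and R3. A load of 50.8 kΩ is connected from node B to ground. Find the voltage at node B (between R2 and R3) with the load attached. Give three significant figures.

V ≈ 1.71 V

At node B, R3 is in parallel with the load: R3‖R_L = 4.302 kΩ.
Below node A the resistance is R2 + (R3‖R_L) = 7.602 kΩ, so V_A = 35.8 × 7.602/90.20 = 3.017 V.
Then V_B = V_A × (R3‖R_L)/(R2 + R3‖R_L) = 3.017 × 4.302/7.602 = 1.71 V.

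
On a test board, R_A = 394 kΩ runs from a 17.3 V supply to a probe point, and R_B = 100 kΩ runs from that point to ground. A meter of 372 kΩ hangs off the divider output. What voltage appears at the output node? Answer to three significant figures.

The load sits in parallel with R_B: R_B‖R_L = (100 × 372) / (100 + 372) = 78.81 kΩ.
V_out = 17.3 × 78.81 / (394 + 78.81) = 17.3 × 78.81/472.8 = 2.88 V.

V_out ≈ 2.88 V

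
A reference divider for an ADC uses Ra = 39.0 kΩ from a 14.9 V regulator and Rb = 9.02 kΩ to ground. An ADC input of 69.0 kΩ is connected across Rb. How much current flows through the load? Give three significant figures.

I_L ≈ 0.0367 mA

Rb‖R_L = 7.977 kΩ; V_out = 14.9 × 7.977/46.98 = 2.530 V.
I_L = V_out / R_L = 2.530 / 69.0 kΩ = 0.0367 mA.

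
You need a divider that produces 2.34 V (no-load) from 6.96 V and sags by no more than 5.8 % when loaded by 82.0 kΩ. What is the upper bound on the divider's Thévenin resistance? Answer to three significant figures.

Loading drop = R_th/(R_th + R_L) ≤ 0.0580, so R_th ≤ R_L · ε/(1−ε) = 82.0 kΩ × 0.0580/0.9420 = 5.05 kΩ.
(Any R1, R2 with R2/(R1+R2) = 0.336 and R1‖R2 ≤ 5.05 kΩ will meet the spec.)

R_th ≤ 5.05 kΩ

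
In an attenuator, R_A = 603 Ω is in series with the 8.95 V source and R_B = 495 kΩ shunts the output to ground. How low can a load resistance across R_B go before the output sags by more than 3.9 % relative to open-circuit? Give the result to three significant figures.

Output resistance R_th = R_A‖R_B = (603 × 495000)/495600 = 602.3 Ω.
The fractional drop is R_th/(R_th + R_L); requiring this ≤ 0.0390 gives R_L ≥ R_th(1/0.0390 − 1) = 602.3 × 24.64 = 14.8 kΩ.

R_L(min) ≈ 14.8 kΩ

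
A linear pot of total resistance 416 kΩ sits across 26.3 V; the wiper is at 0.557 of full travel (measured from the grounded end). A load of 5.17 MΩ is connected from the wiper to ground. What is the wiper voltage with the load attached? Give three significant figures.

V ≈ 14.4 V

The wiper splits the pot into (1−α)R = 184.3 kΩ above and αR = 231.7 kΩ below.
Lower section ‖ load = 221.8 kΩ.
V_wiper = 26.3 × 221.8/(184.3 + 221.8) = 14.4 V.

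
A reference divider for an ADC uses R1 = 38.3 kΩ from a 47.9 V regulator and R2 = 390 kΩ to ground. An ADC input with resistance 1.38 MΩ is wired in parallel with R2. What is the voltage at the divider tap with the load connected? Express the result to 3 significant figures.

The load sits in parallel with R2: R2‖R_L = (390 × 1380) / (390 + 1380) = 304.1 kΩ.
V_out = 47.9 × 304.1 / (38.3 + 304.1) = 47.9 × 304.1/342.4 = 42.5 V.

V_out ≈ 42.5 V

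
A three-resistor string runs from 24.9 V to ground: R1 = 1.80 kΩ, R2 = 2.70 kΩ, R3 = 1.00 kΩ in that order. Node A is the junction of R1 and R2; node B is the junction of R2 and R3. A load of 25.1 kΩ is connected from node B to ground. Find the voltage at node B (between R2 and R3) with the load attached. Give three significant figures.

V ≈ 4.38 V

At node B, R3 is in parallel with the load: R3‖R_L = 0.9617 kΩ.
Below node A the resistance is R2 + (R3‖R_L) = 3.662 kΩ, so V_A = 24.9 × 3.662/5.462 = 16.69 V.
Then V_B = V_A × (R3‖R_L)/(R2 + R3‖R_L) = 16.69 × 0.9617/3.662 = 4.38 V.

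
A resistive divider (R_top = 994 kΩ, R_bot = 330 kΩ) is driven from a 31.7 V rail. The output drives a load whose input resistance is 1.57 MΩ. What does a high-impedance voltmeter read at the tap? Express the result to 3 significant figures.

V_out ≈ 6.82 V

The load sits in parallel with R_bot: R_bot‖R_L = (330 × 1570) / (330 + 1570) = 272.7 kΩ.
V_out = 31.7 × 272.7 / (994 + 272.7) = 31.7 × 272.7/1267 = 6.82 V.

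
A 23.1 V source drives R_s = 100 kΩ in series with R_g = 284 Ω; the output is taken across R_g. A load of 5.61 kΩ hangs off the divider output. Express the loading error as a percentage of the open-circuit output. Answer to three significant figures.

The divider's output (Thévenin) resistance is R_s‖R_g = 283.2 Ω.
Fractional drop under load = R_th/(R_th + R_L) = 283.2 / (283.2 + 5610) = 0.04805.
So the output falls by 4.81 %.

4.81 %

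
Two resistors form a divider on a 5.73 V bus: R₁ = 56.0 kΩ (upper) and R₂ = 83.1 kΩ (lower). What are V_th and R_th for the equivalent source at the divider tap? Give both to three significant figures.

V_th = 3.42 V, R_th = 33.5 kΩ

V_th is the open-circuit tap voltage: 5.73 × 83.1/(56.0 + 83.1) = 3.42 V.
With the supply zeroed, R₁ and R₂ appear in parallel from the tap: R_th = R₁‖R₂ = (56.0 × 83.1)/139.1 = 33.5 kΩ.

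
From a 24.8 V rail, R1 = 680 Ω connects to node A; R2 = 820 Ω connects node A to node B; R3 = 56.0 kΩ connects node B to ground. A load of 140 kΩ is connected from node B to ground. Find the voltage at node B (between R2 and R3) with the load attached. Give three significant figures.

At node B, R3 is in parallel with the load: R3‖R_L = 40000 Ω.
Below node A the resistance is R2 + (R3‖R_L) = 40820 Ω, so V_A = 24.8 × 40820/41500 = 24.39 V.
Then V_B = V_A × (R3‖R_L)/(R2 + R3‖R_L) = 24.39 × 40000/40820 = 23.9 V.

V ≈ 23.9 V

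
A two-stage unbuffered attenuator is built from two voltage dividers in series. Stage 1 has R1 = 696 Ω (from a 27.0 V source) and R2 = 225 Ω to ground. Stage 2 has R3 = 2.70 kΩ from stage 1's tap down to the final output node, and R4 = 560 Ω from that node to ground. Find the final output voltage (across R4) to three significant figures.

Stage 2 presents R3+R4 = 3260 Ω as a load on stage 1's tap.
Stage 1's lower leg becomes R2‖(R3+R4) = 210.5 Ω, so V_mid = 27.0 × 210.5/906.5 = 6.269 V.
Stage 2 is itself unloaded: V_out = V_mid × R4/(R3+R4) = 6.269 × 560/3260 = 1.08 V.

V_out ≈ 1.08 V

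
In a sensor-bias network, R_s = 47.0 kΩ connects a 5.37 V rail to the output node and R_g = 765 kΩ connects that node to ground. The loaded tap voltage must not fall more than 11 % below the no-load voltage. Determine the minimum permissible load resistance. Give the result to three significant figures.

R_L(min) ≈ 358 kΩ

Output resistance R_th = R_s‖R_g = (47.0 × 765)/812.0 = 44.28 kΩ.
The fractional drop is R_th/(R_th + R_L); requiring this ≤ 0.110 gives R_L ≥ R_th(1/0.110 − 1) = 44.28 × 8.091 = 358 kΩ.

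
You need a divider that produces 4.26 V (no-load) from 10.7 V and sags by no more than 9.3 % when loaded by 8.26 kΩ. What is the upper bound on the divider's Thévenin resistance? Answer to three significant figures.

Loading drop = R_th/(R_th + R_L) ≤ 0.0930, so R_th ≤ R_L · ε/(1−ε) = 8.26 kΩ × 0.0930/0.9070 = 847 Ω.

R_th ≤ 847 Ω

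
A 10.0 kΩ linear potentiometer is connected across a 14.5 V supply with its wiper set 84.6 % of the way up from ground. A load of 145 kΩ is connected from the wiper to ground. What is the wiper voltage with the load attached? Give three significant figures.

V ≈ 12.2 V

The wiper splits the pot into (1−α)R = 1.540 kΩ above and αR = 8.460 kΩ below.
Lower section ‖ load = 7.994 kΩ.
V_wiper = 14.5 × 7.994/(1.540 + 7.994) = 12.2 V.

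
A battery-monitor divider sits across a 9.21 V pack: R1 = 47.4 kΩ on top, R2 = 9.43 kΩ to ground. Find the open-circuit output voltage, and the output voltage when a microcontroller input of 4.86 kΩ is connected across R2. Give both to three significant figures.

Unloaded: 1.53 V; loaded: 0.584 V

Open-circuit: V = 9.21 × 9.43/(47.4 + 9.43) = 1.53 V.
With the load, R2 becomes R2‖R_L = 3.207 kΩ, so V = 9.21 × 3.207/50.61 = 0.584 V.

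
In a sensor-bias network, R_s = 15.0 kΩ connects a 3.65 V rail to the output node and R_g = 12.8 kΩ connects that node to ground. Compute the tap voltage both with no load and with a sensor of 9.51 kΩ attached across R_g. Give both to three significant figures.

Open-circuit: V = 3.65 × 12.8/(15.0 + 12.8) = 1.68 V.
With the load, R_g becomes R_g‖R_L = 5.456 kΩ, so V = 3.65 × 5.456/20.46 = 0.974 V.

Unloaded: 1.68 V; loaded: 0.974 V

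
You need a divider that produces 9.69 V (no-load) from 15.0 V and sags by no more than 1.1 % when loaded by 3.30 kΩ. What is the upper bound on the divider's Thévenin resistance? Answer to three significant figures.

Loading drop = R_th/(R_th + R_L) ≤ 0.0110, so R_th ≤ R_L · ε/(1−ε) = 3.30 kΩ × 0.0110/0.9890 = 36.7 Ω.

R_th ≤ 36.7 Ω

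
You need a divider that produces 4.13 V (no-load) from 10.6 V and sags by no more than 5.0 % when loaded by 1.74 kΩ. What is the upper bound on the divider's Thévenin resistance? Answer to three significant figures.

Loading drop = R_th/(R_th + R_L) ≤ 0.0500, so R_th ≤ R_L · ε/(1−ε) = 1.74 kΩ × 0.0500/0.9500 = 91.6 Ω.

R_th ≤ 91.6 Ω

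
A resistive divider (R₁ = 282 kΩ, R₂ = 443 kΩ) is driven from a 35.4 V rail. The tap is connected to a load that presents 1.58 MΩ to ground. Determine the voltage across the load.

V_out ≈ 19.5 V

The load sits in parallel with R₂: R₂‖R_L = (443 × 1580) / (443 + 1580) = 346.0 kΩ.
V_out = 35.4 × 346.0 / (282 + 346.0) = 35.4 × 346.0/628.0 = 19.5 V.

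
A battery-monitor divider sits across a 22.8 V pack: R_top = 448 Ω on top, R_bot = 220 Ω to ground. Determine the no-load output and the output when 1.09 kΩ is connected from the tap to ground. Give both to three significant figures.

Unloaded: 7.51 V; loaded: 6.61 V

Open-circuit: V = 22.8 × 220/(448 + 220) = 7.51 V.
With the load, R_bot becomes R_bot‖R_L = 183.1 Ω, so V = 22.8 × 183.1/631.1 = 6.61 V.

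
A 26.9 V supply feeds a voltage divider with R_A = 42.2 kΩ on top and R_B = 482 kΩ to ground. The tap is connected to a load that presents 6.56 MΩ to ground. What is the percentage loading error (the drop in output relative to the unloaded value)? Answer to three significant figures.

The divider's output (Thévenin) resistance is R_A‖R_B = 38.80 kΩ.
Fractional drop under load = R_th/(R_th + R_L) = 38.80 / (38.80 + 6560) = 0.005880.
So the output falls by 0.588 %.

0.588 %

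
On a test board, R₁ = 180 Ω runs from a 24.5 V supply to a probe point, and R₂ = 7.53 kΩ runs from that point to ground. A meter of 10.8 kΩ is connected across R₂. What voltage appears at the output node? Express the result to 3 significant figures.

The load sits in parallel with R₂: R₂‖R_L = (7530 × 10800) / (7530 + 10800) = 4437 Ω.
V_out = 24.5 × 4437 / (180 + 4437) = 24.5 × 4437/4617 = 23.5 V.

V_out ≈ 23.5 V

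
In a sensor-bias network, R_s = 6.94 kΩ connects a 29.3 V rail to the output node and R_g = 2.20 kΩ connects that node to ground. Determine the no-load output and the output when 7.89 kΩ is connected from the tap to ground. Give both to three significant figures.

Unloaded: 7.05 V; loaded: 5.82 V

Open-circuit: V = 29.3 × 2.20/(6.94 + 2.20) = 7.05 V.
With the load, R_g becomes R_g‖R_L = 1.720 kΩ, so V = 29.3 × 1.720/8.660 = 5.82 V.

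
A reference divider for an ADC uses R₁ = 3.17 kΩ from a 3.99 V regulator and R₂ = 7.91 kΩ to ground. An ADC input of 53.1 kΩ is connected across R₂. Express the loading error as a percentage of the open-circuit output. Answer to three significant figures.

The divider's output (Thévenin) resistance is R₁‖R₂ = 2.263 kΩ.
Fractional drop under load = R_th/(R_th + R_L) = 2.263 / (2.263 + 53.1) = 0.04088.
So the output falls by 4.09 %.

4.09 %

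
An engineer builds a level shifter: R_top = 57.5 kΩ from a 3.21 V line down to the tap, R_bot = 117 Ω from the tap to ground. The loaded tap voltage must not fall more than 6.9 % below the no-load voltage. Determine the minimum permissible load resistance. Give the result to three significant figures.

Output resistance R_th = R_top‖R_bot = (57500 × 117)/57620 = 116.8 Ω.
The fractional drop is R_th/(R_th + R_L); requiring this ≤ 0.0690 gives R_L ≥ R_th(1/0.0690 − 1) = 116.8 × 13.49 = 1.58 kΩ.

R_L(min) ≈ 1.58 kΩ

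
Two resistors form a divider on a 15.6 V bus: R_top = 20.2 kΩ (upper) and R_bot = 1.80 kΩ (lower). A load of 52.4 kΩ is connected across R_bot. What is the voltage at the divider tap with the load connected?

V_out ≈ 1.24 V

The load sits in parallel with R_bot: R_bot‖R_L = (1.80 × 52.4) / (1.80 + 52.4) = 1.740 kΩ.
V_out = 15.6 × 1.740 / (20.2 + 1.740) = 15.6 × 1.740/21.94 = 1.24 V.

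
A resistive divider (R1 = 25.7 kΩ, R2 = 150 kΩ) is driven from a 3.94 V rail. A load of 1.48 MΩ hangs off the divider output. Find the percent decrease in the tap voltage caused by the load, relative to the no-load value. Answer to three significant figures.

1.46 %

The divider's output (Thévenin) resistance is R1‖R2 = 21.94 kΩ.
Fractional drop under load = R_th/(R_th + R_L) = 21.94 / (21.94 + 1480) = 0.01461.
So the output falls by 1.46 %.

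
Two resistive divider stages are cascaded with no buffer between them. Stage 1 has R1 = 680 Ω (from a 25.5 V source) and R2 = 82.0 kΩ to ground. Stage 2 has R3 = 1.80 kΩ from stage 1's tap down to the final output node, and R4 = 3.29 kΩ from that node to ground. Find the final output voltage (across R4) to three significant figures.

Stage 2 presents R3+R4 = 5090 Ω as a load on stage 1's tap.
Stage 1's lower leg becomes R2‖(R3+R4) = 4793 Ω, so V_mid = 25.5 × 4793/5473 = 22.33 V.
Stage 2 is itself unloaded: V_out = V_mid × R4/(R3+R4) = 22.33 × 3290/5090 = 14.4 V.

V_out ≈ 14.4 V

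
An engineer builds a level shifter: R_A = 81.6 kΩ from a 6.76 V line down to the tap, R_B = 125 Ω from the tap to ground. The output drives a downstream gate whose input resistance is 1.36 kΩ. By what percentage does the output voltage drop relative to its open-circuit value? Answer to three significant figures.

8.41 %

Unloaded V = 6.76 × 125/81720 = 0.010340 V.
Loaded: R_B‖R_L = 114.5 Ω, giving V = 6.76 × 114.5/81710 = 0.0094704 V.
Drop = (0.010340 − 0.0094704) / 0.010340 = 8.41 %.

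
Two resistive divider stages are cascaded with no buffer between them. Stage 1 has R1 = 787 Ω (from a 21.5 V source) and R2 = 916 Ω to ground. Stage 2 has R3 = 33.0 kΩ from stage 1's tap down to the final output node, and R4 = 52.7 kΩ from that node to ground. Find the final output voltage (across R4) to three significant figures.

Stage 2 presents R3+R4 = 85700 Ω as a load on stage 1's tap.
Stage 1's lower leg becomes R2‖(R3+R4) = 906.3 Ω, so V_mid = 21.5 × 906.3/1693 = 11.51 V.
Stage 2 is itself unloaded: V_out = V_mid × R4/(R3+R4) = 11.51 × 52700/85700 = 7.08 V.

V_out ≈ 7.08 V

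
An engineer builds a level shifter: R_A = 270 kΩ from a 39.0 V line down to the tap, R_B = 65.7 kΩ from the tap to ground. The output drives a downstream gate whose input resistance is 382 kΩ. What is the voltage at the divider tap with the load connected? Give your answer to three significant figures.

The load sits in parallel with R_B: R_B‖R_L = (65.7 × 382) / (65.7 + 382) = 56.06 kΩ.
V_out = 39.0 × 56.06 / (270 + 56.06) = 39.0 × 56.06/326.1 = 6.71 V.

V_out ≈ 6.71 V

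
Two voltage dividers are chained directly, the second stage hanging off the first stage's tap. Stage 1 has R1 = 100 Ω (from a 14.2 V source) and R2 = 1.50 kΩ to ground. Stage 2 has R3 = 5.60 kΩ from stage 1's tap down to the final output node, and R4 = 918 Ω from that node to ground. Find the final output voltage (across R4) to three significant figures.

V_out ≈ 1.85 V

Stage 2 presents R3+R4 = 6518 Ω as a load on stage 1's tap.
Stage 1's lower leg becomes R2‖(R3+R4) = 1219 Ω, so V_mid = 14.2 × 1219/1319 = 13.12 V.
Stage 2 is itself unloaded: V_out = V_mid × R4/(R3+R4) = 13.12 × 918/6518 = 1.85 V.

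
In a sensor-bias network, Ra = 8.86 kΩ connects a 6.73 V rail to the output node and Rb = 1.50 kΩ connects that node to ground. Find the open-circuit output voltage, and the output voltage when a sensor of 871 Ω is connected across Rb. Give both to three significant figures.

Open-circuit: V = 6.73 × 1500/(8860 + 1500) = 0.974 V.
With the load, Rb becomes Rb‖R_L = 551.0 Ω, so V = 6.73 × 551.0/9411 = 0.394 V.

Unloaded: 0.974 V; loaded: 0.394 V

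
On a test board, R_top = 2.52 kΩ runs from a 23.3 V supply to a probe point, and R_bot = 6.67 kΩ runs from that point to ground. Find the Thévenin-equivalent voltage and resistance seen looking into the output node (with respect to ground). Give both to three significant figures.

V_th = 16.9 V, R_th = 1.83 kΩ

V_th is the open-circuit tap voltage: 23.3 × 6.67/(2.52 + 6.67) = 16.9 V.
With the supply zeroed, R_top and R_bot appear in parallel from the tap: R_th = R_top‖R_bot = (2.52 × 6.67)/9.190 = 1.83 kΩ.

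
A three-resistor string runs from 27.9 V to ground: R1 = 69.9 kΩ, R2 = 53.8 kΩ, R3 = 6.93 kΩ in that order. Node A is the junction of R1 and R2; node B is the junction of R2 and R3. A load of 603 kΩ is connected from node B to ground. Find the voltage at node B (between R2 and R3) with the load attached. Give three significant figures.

V ≈ 1.46 V

At node B, R3 is in parallel with the load: R3‖R_L = 6.851 kΩ.
Below node A the resistance is R2 + (R3‖R_L) = 60.65 kΩ, so V_A = 27.9 × 60.65/130.6 = 12.96 V.
Then V_B = V_A × (R3‖R_L)/(R2 + R3‖R_L) = 12.96 × 6.851/60.65 = 1.46 V.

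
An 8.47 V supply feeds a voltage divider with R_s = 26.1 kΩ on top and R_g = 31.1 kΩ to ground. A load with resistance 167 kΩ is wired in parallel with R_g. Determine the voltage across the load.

V_out ≈ 4.24 V

The load sits in parallel with R_g: R_g‖R_L = (31.1 × 167) / (31.1 + 167) = 26.22 kΩ.
V_out = 8.47 × 26.22 / (26.1 + 26.22) = 8.47 × 26.22/52.32 = 4.24 V.
(Unloaded it would have been 4.61 V.)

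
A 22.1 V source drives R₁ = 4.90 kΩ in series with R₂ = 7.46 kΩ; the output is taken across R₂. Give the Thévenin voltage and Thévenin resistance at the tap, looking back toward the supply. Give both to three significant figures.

V_th is the open-circuit tap voltage: 22.1 × 7.46/(4.90 + 7.46) = 13.3 V.
With the supply zeroed, R₁ and R₂ appear in parallel from the tap: R_th = R₁‖R₂ = (4.90 × 7.46)/12.36 = 2.96 kΩ.

V_th = 13.3 V, R_th = 2.96 kΩ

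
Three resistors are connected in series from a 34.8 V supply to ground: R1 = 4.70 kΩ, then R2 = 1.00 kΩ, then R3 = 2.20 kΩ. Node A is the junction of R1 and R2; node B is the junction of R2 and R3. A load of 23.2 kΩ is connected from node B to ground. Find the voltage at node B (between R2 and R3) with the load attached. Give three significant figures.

V ≈ 9.07 V

At node B, R3 is in parallel with the load: R3‖R_L = 2.009 kΩ.
Below node A the resistance is R2 + (R3‖R_L) = 3.009 kΩ, so V_A = 34.8 × 3.009/7.709 = 13.58 V.
Then V_B = V_A × (R3‖R_L)/(R2 + R3‖R_L) = 13.58 × 2.009/3.009 = 9.07 V.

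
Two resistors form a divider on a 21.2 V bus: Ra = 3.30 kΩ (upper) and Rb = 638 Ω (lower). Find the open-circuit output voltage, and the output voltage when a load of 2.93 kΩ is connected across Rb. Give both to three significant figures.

Open-circuit: V = 21.2 × 638/(3300 + 638) = 3.43 V.
With the load, Rb becomes Rb‖R_L = 523.9 Ω, so V = 21.2 × 523.9/3824 = 2.90 V.

Unloaded: 3.43 V; loaded: 2.90 V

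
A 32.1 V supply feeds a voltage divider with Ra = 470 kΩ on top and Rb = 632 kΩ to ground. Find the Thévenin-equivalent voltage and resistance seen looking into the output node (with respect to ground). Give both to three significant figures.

V_th = 18.4 V, R_th = 270 kΩ

V_th is the open-circuit tap voltage: 32.1 × 632/(470 + 632) = 18.4 V.
With the supply zeroed, Ra and Rb appear in parallel from the tap: R_th = Ra‖Rb = (470 × 632)/1102 = 270 kΩ.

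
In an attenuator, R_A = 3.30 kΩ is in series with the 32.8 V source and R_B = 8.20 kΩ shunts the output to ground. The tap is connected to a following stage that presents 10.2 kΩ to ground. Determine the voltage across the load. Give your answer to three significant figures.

The load sits in parallel with R_B: R_B‖R_L = (8.20 × 10.2) / (8.20 + 10.2) = 4.546 kΩ.
V_out = 32.8 × 4.546 / (3.30 + 4.546) = 32.8 × 4.546/7.846 = 19.0 V.

V_out ≈ 19.0 V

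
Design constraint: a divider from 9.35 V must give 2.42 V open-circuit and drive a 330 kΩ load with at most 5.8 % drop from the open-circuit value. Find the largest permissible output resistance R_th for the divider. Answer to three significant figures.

Loading drop = R_th/(R_th + R_L) ≤ 0.0580, so R_th ≤ R_L · ε/(1−ε) = 330 kΩ × 0.0580/0.9420 = 20.3 kΩ.
(Any R1, R2 with R2/(R1+R2) = 0.259 and R1‖R2 ≤ 20.3 kΩ will meet the spec.)

R_th ≤ 20.3 kΩ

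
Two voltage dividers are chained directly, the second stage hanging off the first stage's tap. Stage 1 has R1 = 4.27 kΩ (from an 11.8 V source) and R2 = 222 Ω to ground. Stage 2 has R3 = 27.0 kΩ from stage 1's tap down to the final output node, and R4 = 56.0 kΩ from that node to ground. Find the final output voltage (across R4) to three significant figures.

V_out ≈ 0.392 V

Stage 2 presents R3+R4 = 83000 Ω as a load on stage 1's tap.
Stage 1's lower leg becomes R2‖(R3+R4) = 221.4 Ω, so V_mid = 11.8 × 221.4/4491 = 0.5817 V.
Stage 2 is itself unloaded: V_out = V_mid × R4/(R3+R4) = 0.5817 × 56000/83000 = 0.392 V.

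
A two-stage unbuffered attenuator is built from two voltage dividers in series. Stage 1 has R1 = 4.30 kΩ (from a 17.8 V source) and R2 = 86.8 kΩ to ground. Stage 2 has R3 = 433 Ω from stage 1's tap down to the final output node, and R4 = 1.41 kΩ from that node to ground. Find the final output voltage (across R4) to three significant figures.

V_out ≈ 4.03 V

Stage 2 presents R3+R4 = 1843 Ω as a load on stage 1's tap.
Stage 1's lower leg becomes R2‖(R3+R4) = 1805 Ω, so V_mid = 17.8 × 1805/6105 = 5.262 V.
Stage 2 is itself unloaded: V_out = V_mid × R4/(R3+R4) = 5.262 × 1410/1843 = 4.03 V.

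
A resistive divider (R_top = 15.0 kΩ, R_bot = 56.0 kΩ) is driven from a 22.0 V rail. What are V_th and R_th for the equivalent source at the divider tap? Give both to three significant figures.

V_th is the open-circuit tap voltage: 22.0 × 56.0/(15.0 + 56.0) = 17.4 V.
With the supply zeroed, R_top and R_bot appear in parallel from the tap: R_th = R_top‖R_bot = (15.0 × 56.0)/71.00 = 11.8 kΩ.

V_th = 17.4 V, R_th = 11.8 kΩ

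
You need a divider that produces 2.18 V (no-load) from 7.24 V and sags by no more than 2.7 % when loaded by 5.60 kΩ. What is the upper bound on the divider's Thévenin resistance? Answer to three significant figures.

R_th ≤ 155 Ω

Loading drop = R_th/(R_th + R_L) ≤ 0.0270, so R_th ≤ R_L · ε/(1−ε) = 5.60 kΩ × 0.0270/0.9730 = 155 Ω.
(Any R1, R2 with R2/(R1+R2) = 0.301 and R1‖R2 ≤ 155 Ω will meet the spec.)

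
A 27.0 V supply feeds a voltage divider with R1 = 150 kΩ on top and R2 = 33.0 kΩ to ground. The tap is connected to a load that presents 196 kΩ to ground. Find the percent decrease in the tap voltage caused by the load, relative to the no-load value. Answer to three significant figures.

The divider's output (Thévenin) resistance is R1‖R2 = 27.05 kΩ.
Fractional drop under load = R_th/(R_th + R_L) = 27.05 / (27.05 + 196) = 0.1213.
So the output falls by 12.1 %.

12.1 %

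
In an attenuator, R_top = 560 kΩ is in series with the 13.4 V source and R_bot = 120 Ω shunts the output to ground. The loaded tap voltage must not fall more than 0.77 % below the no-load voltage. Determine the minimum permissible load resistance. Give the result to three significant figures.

R_L(min) ≈ 15.5 kΩ

Output resistance R_th = R_top‖R_bot = (560000 × 120)/560100 = 120.0 Ω.
The fractional drop is R_th/(R_th + R_L); requiring this ≤ 0.00770 gives R_L ≥ R_th(1/0.00770 − 1) = 120.0 × 128.9 = 15.5 kΩ.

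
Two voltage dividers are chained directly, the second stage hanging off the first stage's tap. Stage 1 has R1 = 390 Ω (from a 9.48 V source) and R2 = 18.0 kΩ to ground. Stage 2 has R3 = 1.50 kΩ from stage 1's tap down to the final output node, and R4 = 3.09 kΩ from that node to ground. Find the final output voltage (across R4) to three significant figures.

V_out ≈ 5.77 V

Stage 2 presents R3+R4 = 4590 Ω as a load on stage 1's tap.
Stage 1's lower leg becomes R2‖(R3+R4) = 3657 Ω, so V_mid = 9.48 × 3657/4047 = 8.567 V.
Stage 2 is itself unloaded: V_out = V_mid × R4/(R3+R4) = 8.567 × 3090/4590 = 5.77 V.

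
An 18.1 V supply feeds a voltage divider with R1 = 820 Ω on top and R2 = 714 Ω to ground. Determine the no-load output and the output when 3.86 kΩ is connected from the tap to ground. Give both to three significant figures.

Open-circuit: V = 18.1 × 714/(820 + 714) = 8.42 V.
With the load, R2 becomes R2‖R_L = 602.5 Ω, so V = 18.1 × 602.5/1423 = 7.67 V.

Unloaded: 8.42 V; loaded: 7.67 V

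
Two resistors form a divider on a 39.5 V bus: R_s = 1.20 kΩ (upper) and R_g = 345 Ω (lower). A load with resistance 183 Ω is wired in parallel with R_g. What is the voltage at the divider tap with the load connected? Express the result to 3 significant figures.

V_out ≈ 3.58 V

The load sits in parallel with R_g: R_g‖R_L = (345 × 183) / (345 + 183) = 119.6 Ω.
V_out = 39.5 × 119.6 / (1200 + 119.6) = 39.5 × 119.6/1320 = 3.58 V.
(Unloaded it would have been 8.82 V.)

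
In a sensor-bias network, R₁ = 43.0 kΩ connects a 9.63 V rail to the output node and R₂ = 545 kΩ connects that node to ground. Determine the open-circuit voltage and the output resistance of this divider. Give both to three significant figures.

V_th is the open-circuit tap voltage: 9.63 × 545/(43.0 + 545) = 8.93 V.
With the supply zeroed, R₁ and R₂ appear in parallel from the tap: R_th = R₁‖R₂ = (43.0 × 545)/588.0 = 39.9 kΩ.

V_th = 8.93 V, R_th = 39.9 kΩ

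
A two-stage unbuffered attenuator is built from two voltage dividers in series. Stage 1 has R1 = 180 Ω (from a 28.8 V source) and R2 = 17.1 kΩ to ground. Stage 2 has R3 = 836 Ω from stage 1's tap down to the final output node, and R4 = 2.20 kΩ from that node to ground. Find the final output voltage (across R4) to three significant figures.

Stage 2 presents R3+R4 = 3036 Ω as a load on stage 1's tap.
Stage 1's lower leg becomes R2‖(R3+R4) = 2578 Ω, so V_mid = 28.8 × 2578/2758 = 26.92 V.
Stage 2 is itself unloaded: V_out = V_mid × R4/(R3+R4) = 26.92 × 2200/3036 = 19.5 V.

V_out ≈ 19.5 V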